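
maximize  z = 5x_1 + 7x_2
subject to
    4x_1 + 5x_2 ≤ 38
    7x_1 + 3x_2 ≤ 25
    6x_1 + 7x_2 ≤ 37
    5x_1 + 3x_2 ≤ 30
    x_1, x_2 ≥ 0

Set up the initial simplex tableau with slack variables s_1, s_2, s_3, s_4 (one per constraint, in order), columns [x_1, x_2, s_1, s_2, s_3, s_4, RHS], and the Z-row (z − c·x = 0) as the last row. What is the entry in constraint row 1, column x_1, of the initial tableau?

Constraint 1 has coefficient 4 on x_1.

4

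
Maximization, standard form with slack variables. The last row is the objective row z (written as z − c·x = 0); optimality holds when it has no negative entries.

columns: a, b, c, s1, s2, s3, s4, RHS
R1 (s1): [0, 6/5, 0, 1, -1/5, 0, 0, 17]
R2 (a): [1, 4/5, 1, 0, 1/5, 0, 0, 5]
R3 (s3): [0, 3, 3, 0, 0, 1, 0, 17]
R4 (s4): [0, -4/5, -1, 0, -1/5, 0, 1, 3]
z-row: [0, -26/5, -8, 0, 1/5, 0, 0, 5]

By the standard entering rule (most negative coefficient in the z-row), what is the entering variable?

c

Negative z-row entries: b: -26/5, c: -8.
The most negative is -8 in column c, so c enters.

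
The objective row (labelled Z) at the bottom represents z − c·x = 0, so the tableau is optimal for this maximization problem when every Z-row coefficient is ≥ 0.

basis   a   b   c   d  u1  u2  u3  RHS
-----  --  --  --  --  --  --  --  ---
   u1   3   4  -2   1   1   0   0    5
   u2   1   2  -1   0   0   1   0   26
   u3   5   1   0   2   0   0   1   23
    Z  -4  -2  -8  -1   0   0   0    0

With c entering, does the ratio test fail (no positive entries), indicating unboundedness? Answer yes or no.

Every constraint-row entry in column c is ≤ 0, so increasing c is unbounded.

yes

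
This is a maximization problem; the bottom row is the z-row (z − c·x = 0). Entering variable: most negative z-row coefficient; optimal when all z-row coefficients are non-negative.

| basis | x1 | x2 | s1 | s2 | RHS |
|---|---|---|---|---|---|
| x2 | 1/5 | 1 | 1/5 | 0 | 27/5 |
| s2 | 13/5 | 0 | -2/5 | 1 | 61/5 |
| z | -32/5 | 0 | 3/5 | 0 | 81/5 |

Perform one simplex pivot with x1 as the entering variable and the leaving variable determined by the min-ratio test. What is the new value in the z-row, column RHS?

601/13

Ratio test on column x1 — row 1: (27/5)/(1/5) = 27; row 2: (61/5)/(13/5) = 61/13. Minimum is 61/13 at row 2 (s2 leaves); pivot element 13/5.
Divide row 2 by 13/5; eliminate column x1 from the other rows.
z-row update in column RHS: 81/5 − (-32/5)·(61/13) = 601/13.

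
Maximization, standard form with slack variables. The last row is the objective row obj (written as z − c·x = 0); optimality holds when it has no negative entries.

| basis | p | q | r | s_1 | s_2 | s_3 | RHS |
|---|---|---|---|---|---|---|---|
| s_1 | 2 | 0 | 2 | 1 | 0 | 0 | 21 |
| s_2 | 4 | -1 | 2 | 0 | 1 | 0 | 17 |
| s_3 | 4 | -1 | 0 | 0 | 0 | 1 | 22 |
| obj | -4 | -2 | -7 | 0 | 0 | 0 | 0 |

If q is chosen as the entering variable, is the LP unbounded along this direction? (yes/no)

yes

Every constraint-row entry in column q is ≤ 0, so increasing q is unbounded.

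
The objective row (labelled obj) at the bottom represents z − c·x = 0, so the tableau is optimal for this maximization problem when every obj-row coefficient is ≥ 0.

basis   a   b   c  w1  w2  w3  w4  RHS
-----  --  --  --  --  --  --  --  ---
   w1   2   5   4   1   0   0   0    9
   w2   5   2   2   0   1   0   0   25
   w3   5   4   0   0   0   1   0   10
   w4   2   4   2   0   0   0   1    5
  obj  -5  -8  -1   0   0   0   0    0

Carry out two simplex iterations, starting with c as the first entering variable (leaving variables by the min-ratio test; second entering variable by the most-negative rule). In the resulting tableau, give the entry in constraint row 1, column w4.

-5/6

Ratio test on column c — row 1: 9/4 = 9/4; row 2: 25/2 = 25/2; row 3: entry 0 ≤ 0; row 4: 5/2 = 5/2. Minimum is 9/4 at row 1 (w1 leaves); pivot element 4.
Divide row 1 by 4; eliminate column c from the other rows.
Second iteration: most negative obj-row entry is -27/4 in column b, so b enters.
Ratio test on column b — row 1: (9/4)/(5/4) = 9/5; row 2: entry -1/2 ≤ 0; row 3: 10/4 = 5/2; row 4: (1/2)/(3/2) = 1/3. Minimum is 1/3 at row 4 (w4 leaves); pivot element 3/2.
Divide row 4 by 3/2; eliminate column b from the other rows.
After both pivots, the entry at constraint row 1, column w4 is -5/6.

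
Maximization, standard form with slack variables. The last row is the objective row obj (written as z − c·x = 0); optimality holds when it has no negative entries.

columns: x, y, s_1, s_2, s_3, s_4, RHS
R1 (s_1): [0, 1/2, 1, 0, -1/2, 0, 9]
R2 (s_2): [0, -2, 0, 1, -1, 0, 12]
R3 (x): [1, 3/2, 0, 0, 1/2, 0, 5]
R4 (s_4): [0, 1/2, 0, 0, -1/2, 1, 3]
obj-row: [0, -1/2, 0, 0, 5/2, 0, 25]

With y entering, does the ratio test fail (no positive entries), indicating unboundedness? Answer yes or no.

Column y has positive entries in row(s) 1, 3, 4, so the ratio test bounds it — not unbounded.

no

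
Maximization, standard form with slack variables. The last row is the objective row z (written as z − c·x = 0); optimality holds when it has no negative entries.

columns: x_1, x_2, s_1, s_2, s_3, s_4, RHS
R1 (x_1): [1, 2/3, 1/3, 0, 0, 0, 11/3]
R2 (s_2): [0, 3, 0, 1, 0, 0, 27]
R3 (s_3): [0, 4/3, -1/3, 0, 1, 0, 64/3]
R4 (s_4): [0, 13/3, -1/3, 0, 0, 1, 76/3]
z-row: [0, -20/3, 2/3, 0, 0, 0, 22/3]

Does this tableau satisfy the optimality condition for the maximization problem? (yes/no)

no

The z-row has a negative entry -20/3 in column x_2, so it is not optimal.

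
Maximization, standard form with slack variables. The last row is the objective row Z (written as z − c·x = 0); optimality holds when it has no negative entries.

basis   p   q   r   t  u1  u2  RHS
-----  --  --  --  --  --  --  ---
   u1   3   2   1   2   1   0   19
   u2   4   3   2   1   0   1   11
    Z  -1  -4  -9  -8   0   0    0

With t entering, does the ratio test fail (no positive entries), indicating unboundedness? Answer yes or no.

no

Column t has positive entries in row(s) 1, 2, so the ratio test bounds it — not unbounded.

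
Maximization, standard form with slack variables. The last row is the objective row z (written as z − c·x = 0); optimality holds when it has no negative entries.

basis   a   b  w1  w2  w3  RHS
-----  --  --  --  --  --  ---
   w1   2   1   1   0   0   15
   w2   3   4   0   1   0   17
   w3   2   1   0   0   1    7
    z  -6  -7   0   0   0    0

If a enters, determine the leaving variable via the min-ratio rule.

w3

Column a entries and ratios — w1: 15/2 = 15/2; w2: 17/3 = 17/3; w3: 7/2 = 7/2.
Smallest ratio is 7/2 in the row of w3, so w3 leaves.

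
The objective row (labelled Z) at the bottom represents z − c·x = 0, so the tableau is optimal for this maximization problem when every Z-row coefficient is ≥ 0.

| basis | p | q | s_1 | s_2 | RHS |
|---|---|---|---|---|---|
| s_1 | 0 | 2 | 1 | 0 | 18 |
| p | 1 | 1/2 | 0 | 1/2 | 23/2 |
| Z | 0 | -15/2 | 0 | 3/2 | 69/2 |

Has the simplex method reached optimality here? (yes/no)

The Z-row has a negative entry -15/2 in column q, so it is not optimal.

no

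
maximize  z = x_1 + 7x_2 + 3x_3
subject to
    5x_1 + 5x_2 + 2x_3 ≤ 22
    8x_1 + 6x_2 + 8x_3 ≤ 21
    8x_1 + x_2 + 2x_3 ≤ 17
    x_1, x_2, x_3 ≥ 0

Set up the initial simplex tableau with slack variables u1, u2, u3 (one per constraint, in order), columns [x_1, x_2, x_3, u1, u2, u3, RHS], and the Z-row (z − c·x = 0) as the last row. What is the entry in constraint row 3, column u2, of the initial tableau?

0

Slack u2 belongs to constraint 2; its column is the unit vector e_2, so the entry in row 3 is 0.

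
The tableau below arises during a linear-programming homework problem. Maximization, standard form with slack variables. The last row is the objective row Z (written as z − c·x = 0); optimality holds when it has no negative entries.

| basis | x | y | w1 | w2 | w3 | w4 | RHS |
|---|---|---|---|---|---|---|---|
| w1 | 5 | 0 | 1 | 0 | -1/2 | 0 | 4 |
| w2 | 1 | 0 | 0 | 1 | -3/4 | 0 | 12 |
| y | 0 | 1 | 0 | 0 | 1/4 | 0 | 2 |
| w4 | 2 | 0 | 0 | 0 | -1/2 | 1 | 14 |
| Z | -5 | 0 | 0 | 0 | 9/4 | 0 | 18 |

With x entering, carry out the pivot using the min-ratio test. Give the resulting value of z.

Ratio test on column x — row 1: 4/5 = 4/5; row 2: 12/1 = 12; row 3: entry 0 ≤ 0; row 4: 14/2 = 7. Minimum is 4/5 at row 1 (w1 leaves); pivot element 5.
Pivot on row 1; the Z-row RHS becomes 18 − (-5)·(4/5) = 22.

22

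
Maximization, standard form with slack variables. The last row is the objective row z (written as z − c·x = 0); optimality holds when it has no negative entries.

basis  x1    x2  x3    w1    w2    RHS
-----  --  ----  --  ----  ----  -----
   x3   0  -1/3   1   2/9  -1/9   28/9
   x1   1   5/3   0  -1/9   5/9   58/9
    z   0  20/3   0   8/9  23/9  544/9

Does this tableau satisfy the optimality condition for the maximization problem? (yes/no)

Every z-row coefficient is ≥ 0, so the tableau is optimal.

yes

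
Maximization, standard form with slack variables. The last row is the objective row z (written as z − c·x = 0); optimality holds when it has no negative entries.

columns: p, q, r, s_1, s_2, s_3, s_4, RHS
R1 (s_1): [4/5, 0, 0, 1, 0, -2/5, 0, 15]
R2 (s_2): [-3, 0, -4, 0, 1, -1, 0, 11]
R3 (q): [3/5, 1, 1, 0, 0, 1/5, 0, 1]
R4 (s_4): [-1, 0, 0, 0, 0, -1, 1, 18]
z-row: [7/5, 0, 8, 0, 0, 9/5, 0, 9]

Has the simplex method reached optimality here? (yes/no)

yes

Every z-row coefficient is ≥ 0, so the tableau is optimal.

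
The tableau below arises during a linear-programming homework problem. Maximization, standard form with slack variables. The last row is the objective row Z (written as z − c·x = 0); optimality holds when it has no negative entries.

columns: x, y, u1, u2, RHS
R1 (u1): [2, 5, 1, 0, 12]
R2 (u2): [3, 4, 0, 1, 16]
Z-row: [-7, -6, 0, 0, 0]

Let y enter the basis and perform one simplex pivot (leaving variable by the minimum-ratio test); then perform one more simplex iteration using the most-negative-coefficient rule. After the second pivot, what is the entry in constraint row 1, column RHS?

4/7

Ratio test on column y — row 1: 12/5 = 12/5; row 2: 16/4 = 4. Minimum is 12/5 at row 1 (u1 leaves); pivot element 5.
Divide row 1 by 5; eliminate column y from the other rows.
Second iteration: most negative Z-row entry is -23/5 in column x, so x enters.
Ratio test on column x — row 1: (12/5)/(2/5) = 6; row 2: (32/5)/(7/5) = 32/7. Minimum is 32/7 at row 2 (u2 leaves); pivot element 7/5.
Divide row 2 by 7/5; eliminate column x from the other rows.
After both pivots, the entry at constraint row 1, column RHS is 4/7.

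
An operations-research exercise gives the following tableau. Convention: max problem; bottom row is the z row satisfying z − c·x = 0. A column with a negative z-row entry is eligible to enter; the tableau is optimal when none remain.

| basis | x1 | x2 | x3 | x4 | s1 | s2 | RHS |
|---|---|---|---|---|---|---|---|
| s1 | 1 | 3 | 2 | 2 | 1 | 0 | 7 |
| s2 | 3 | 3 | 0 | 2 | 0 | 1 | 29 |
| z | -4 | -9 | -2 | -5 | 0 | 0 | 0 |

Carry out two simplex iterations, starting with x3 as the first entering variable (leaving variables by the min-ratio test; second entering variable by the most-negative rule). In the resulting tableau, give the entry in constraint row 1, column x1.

Ratio test on column x3 — row 1: 7/2 = 7/2; row 2: entry 0 ≤ 0. Minimum is 7/2 at row 1 (s1 leaves); pivot element 2.
Divide row 1 by 2; eliminate column x3 from the other rows.
Second iteration: most negative z-row entry is -6 in column x2, so x2 enters.
Ratio test on column x2 — row 1: (7/2)/(3/2) = 7/3; row 2: 29/3 = 29/3. Minimum is 7/3 at row 1 (x3 leaves); pivot element 3/2.
Divide row 1 by 3/2; eliminate column x2 from the other rows.
After both pivots, the entry at constraint row 1, column x1 is 1/3.

1/3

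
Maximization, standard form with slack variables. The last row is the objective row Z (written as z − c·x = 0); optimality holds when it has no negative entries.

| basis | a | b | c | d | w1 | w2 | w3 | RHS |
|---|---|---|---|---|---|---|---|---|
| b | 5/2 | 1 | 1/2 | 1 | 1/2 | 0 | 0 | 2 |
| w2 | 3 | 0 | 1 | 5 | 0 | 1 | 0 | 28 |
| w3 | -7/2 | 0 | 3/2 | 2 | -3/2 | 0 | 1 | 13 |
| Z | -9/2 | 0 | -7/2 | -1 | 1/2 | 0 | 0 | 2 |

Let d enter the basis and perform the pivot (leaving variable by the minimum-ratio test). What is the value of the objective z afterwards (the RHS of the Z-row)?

4

Ratio test on column d — row 1: 2/1 = 2; row 2: 28/5 = 28/5; row 3: 13/2 = 13/2. Minimum is 2 at row 1 (b leaves); pivot element 1.
Pivot on row 1; the Z-row RHS becomes 2 − (-1)·2 = 4.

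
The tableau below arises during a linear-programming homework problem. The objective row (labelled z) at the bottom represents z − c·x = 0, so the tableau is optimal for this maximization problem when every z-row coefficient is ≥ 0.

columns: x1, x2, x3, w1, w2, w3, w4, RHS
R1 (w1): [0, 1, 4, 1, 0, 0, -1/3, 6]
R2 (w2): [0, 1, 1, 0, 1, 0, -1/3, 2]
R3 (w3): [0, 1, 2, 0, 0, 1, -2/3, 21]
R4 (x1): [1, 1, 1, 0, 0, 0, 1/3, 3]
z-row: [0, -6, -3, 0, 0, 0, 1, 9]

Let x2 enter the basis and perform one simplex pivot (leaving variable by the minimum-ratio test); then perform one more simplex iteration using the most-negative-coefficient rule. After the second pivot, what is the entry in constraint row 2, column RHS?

5/2

Ratio test on column x2 — row 1: 6/1 = 6; row 2: 2/1 = 2; row 3: 21/1 = 21; row 4: 3/1 = 3. Minimum is 2 at row 2 (w2 leaves); pivot element 1.
Divide row 2 by 1; eliminate column x2 from the other rows.
Second iteration: most negative z-row entry is -1 in column w4, so w4 enters.
Ratio test on column w4 — row 1: entry 0 ≤ 0; row 2: entry -1/3 ≤ 0; row 3: entry -1/3 ≤ 0; row 4: 1/(2/3) = 3/2. Minimum is 3/2 at row 4 (x1 leaves); pivot element 2/3.
Divide row 4 by 2/3; eliminate column w4 from the other rows.
After both pivots, the entry at constraint row 2, column RHS is 5/2.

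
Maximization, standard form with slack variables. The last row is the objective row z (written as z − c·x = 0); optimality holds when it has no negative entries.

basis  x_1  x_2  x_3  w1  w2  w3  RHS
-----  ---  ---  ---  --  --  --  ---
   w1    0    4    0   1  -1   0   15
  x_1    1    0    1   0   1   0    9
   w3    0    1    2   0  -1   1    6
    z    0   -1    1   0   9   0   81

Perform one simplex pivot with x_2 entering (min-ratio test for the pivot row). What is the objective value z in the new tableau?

339/4

Ratio test on column x_2 — row 1: 15/4 = 15/4; row 2: entry 0 ≤ 0; row 3: 6/1 = 6. Minimum is 15/4 at row 1 (w1 leaves); pivot element 4.
Pivot on row 1; the z-row RHS becomes 81 − (-1)·(15/4) = 339/4.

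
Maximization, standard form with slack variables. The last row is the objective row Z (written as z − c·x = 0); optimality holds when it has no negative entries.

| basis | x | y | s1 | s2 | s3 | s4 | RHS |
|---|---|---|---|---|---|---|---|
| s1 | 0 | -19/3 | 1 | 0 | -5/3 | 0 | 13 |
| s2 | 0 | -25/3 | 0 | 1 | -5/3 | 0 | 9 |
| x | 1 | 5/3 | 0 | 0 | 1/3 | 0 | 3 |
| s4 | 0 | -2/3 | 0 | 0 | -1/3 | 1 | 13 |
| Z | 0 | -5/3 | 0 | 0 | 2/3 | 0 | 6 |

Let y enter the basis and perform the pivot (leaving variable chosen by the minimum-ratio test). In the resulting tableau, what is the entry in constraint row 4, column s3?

-1/5

Ratio test on column y — row 1: entry -19/3 ≤ 0; row 2: entry -25/3 ≤ 0; row 3: 3/(5/3) = 9/5; row 4: entry -2/3 ≤ 0. Minimum is 9/5 at row 3 (x leaves); pivot element 5/3.
Divide row 3 by 5/3; eliminate column y from the other rows.
Row 4 update in column s3: -1/3 − (-2/3)·(1/5) = -1/5.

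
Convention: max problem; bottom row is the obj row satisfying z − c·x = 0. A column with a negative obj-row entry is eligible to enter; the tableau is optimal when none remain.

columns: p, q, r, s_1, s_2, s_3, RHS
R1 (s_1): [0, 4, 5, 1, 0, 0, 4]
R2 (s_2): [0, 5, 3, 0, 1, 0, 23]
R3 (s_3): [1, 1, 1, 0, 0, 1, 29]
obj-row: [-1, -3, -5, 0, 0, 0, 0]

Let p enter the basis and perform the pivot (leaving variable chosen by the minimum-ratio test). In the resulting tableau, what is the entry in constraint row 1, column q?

4

Ratio test on column p — row 1: entry 0 ≤ 0; row 2: entry 0 ≤ 0; row 3: 29/1 = 29. Minimum is 29 at row 3 (s_3 leaves); pivot element 1.
Divide row 3 by 1; eliminate column p from the other rows.
Row 1 update in column q: 4 − 0·1 = 4.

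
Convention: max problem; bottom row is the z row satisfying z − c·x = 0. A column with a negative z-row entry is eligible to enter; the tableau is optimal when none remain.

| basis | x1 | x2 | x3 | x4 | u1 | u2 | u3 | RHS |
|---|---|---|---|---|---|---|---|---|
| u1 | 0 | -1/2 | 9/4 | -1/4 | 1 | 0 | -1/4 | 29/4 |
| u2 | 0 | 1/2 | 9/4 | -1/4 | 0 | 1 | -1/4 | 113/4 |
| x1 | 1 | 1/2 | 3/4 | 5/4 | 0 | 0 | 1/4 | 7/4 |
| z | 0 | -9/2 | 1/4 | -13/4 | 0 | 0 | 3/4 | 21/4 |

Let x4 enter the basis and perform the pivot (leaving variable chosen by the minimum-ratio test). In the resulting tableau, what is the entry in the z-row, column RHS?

49/5

Ratio test on column x4 — row 1: entry -1/4 ≤ 0; row 2: entry -1/4 ≤ 0; row 3: (7/4)/(5/4) = 7/5. Minimum is 7/5 at row 3 (x1 leaves); pivot element 5/4.
Divide row 3 by 5/4; eliminate column x4 from the other rows.
z-row update in column RHS: 21/4 − (-13/4)·(7/5) = 49/5.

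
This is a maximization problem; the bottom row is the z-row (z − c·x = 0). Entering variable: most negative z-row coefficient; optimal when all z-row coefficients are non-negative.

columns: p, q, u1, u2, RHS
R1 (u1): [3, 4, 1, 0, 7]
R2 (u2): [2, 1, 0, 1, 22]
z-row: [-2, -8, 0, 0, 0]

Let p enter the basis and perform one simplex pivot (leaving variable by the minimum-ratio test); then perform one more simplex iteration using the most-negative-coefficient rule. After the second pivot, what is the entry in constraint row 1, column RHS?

7/4

Ratio test on column p — row 1: 7/3 = 7/3; row 2: 22/2 = 11. Minimum is 7/3 at row 1 (u1 leaves); pivot element 3.
Divide row 1 by 3; eliminate column p from the other rows.
Second iteration: most negative z-row entry is -16/3 in column q, so q enters.
Ratio test on column q — row 1: (7/3)/(4/3) = 7/4; row 2: entry -5/3 ≤ 0. Minimum is 7/4 at row 1 (p leaves); pivot element 4/3.
Divide row 1 by 4/3; eliminate column q from the other rows.
After both pivots, the entry at constraint row 1, column RHS is 7/4.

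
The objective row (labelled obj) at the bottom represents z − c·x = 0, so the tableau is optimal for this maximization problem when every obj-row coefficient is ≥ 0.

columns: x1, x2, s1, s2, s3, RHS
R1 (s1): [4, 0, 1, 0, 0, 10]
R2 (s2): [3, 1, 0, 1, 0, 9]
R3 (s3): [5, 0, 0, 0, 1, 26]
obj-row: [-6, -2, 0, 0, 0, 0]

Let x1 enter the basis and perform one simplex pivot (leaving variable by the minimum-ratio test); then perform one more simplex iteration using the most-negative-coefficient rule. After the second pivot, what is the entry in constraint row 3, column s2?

Ratio test on column x1 — row 1: 10/4 = 5/2; row 2: 9/3 = 3; row 3: 26/5 = 26/5. Minimum is 5/2 at row 1 (s1 leaves); pivot element 4.
Divide row 1 by 4; eliminate column x1 from the other rows.
Second iteration: most negative obj-row entry is -2 in column x2, so x2 enters.
Ratio test on column x2 — row 1: entry 0 ≤ 0; row 2: (3/2)/1 = 3/2; row 3: entry 0 ≤ 0. Minimum is 3/2 at row 2 (s2 leaves); pivot element 1.
Divide row 2 by 1; eliminate column x2 from the other rows.
After both pivots, the entry at constraint row 3, column s2 is 0.

0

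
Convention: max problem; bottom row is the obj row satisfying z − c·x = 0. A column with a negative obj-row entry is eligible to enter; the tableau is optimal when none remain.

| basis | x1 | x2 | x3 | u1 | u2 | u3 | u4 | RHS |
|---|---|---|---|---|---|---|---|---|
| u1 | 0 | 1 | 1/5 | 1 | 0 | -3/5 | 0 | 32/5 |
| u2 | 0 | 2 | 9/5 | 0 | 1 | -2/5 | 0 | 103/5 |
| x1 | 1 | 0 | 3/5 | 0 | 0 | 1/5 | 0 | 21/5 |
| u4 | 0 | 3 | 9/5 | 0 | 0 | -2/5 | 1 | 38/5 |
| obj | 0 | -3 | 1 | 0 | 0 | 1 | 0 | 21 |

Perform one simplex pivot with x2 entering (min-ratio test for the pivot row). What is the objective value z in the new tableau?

Ratio test on column x2 — row 1: (32/5)/1 = 32/5; row 2: (103/5)/2 = 103/10; row 3: entry 0 ≤ 0; row 4: (38/5)/3 = 38/15. Minimum is 38/15 at row 4 (u4 leaves); pivot element 3.
Pivot on row 4; the obj-row RHS becomes 21 − (-3)·(38/15) = 143/5.

143/5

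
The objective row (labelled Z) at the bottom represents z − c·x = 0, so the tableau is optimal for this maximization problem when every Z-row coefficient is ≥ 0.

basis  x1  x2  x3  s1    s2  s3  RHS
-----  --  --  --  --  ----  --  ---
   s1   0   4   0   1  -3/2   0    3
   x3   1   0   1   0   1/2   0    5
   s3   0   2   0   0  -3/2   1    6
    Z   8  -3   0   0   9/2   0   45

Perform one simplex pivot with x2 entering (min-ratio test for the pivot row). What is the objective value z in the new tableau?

Ratio test on column x2 — row 1: 3/4 = 3/4; row 2: entry 0 ≤ 0; row 3: 6/2 = 3. Minimum is 3/4 at row 1 (s1 leaves); pivot element 4.
Pivot on row 1; the Z-row RHS becomes 45 − (-3)·(3/4) = 189/4.

189/4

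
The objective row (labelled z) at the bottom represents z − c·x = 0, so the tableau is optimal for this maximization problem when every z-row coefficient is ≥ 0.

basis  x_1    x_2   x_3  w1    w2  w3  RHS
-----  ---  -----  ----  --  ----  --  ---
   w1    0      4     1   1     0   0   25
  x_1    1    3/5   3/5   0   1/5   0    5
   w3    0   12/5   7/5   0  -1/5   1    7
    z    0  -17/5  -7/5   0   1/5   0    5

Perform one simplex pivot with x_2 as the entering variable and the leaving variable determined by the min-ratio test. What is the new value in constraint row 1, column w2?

Ratio test on column x_2 — row 1: 25/4 = 25/4; row 2: 5/(3/5) = 25/3; row 3: 7/(12/5) = 35/12. Minimum is 35/12 at row 3 (w3 leaves); pivot element 12/5.
Divide row 3 by 12/5; eliminate column x_2 from the other rows.
Row 1 update in column w2: 0 − 4·(-1/12) = 1/3.

1/3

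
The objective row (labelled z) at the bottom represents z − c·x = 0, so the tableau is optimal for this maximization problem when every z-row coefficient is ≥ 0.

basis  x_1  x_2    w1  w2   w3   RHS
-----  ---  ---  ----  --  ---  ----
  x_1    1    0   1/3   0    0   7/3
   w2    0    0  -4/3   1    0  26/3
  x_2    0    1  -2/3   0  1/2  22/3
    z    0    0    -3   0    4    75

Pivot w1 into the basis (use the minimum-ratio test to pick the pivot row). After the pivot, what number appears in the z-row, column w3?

Ratio test on column w1 — row 1: (7/3)/(1/3) = 7; row 2: entry -4/3 ≤ 0; row 3: entry -2/3 ≤ 0. Minimum is 7 at row 1 (x_1 leaves); pivot element 1/3.
Divide row 1 by 1/3; eliminate column w1 from the other rows.
z-row update in column w3: 4 − (-3)·0 = 4.

4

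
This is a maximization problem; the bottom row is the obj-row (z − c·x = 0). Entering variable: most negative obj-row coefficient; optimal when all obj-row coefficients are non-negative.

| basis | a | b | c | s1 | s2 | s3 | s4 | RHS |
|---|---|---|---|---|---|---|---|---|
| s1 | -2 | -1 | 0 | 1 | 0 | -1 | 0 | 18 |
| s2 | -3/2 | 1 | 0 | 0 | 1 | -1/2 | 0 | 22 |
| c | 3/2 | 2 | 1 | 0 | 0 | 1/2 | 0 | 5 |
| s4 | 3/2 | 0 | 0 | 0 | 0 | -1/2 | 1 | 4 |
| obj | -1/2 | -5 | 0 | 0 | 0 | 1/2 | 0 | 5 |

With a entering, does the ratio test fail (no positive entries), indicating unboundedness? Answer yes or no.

no

Column a has positive entries in row(s) 3, 4, so the ratio test bounds it — not unbounded.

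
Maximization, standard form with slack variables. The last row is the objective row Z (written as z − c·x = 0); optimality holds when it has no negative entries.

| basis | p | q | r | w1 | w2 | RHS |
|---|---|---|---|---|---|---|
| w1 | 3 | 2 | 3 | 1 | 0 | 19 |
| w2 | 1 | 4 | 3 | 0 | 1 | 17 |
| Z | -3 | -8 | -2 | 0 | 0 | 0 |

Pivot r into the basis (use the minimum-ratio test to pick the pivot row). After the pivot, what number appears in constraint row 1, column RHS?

Ratio test on column r — row 1: 19/3 = 19/3; row 2: 17/3 = 17/3. Minimum is 17/3 at row 2 (w2 leaves); pivot element 3.
Divide row 2 by 3; eliminate column r from the other rows.
Row 1 update in column RHS: 19 − 3·(17/3) = 2.

2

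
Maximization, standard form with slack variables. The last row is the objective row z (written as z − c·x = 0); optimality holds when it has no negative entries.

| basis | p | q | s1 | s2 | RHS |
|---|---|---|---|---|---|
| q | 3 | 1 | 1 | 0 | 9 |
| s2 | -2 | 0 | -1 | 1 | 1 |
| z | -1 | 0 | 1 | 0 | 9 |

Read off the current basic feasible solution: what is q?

9

q is basic (row 1); its value is the RHS of that row, 9.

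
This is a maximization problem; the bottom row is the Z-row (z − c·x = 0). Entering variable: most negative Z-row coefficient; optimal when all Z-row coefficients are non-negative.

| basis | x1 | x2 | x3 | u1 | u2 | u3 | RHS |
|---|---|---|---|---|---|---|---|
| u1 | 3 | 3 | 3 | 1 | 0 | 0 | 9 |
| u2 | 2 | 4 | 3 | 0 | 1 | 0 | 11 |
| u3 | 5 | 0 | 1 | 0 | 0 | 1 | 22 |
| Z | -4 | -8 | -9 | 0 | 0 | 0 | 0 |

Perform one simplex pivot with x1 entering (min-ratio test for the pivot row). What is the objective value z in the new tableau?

Ratio test on column x1 — row 1: 9/3 = 3; row 2: 11/2 = 11/2; row 3: 22/5 = 22/5. Minimum is 3 at row 1 (u1 leaves); pivot element 3.
Pivot on row 1; the Z-row RHS becomes 0 − (-4)·3 = 12.

12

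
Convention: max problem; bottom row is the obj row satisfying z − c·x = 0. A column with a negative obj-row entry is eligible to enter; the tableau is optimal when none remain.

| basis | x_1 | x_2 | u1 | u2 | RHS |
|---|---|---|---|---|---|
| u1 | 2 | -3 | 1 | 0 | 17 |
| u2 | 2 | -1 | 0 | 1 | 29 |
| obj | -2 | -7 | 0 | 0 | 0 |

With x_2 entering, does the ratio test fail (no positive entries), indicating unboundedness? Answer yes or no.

Every constraint-row entry in column x_2 is ≤ 0, so increasing x_2 is unbounded.

yes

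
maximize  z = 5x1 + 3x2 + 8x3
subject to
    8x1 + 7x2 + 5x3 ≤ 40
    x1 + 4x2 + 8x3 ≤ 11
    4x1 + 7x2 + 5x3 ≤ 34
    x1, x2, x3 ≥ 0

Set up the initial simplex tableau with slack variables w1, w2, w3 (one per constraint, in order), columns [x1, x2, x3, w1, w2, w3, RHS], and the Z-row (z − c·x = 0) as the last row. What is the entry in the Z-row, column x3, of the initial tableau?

The Z-row carries the negated objective coefficients: the x3 entry is -8.

-8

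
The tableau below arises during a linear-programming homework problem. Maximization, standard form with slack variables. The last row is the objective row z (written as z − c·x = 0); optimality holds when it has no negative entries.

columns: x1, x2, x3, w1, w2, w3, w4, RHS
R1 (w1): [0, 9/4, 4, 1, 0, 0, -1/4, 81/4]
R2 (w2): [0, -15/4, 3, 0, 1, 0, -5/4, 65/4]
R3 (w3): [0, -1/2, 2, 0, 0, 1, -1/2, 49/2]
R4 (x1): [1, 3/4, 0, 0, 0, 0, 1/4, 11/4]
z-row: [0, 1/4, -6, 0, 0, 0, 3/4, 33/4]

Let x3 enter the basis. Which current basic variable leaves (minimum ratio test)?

Column x3 entries and ratios — w1: (81/4)/4 = 81/16; w2: (65/4)/3 = 65/12; w3: (49/2)/2 = 49/4; x1: 0 ≤ 0, skip.
Smallest ratio is 81/16 in the row of w1, so w1 leaves.

w1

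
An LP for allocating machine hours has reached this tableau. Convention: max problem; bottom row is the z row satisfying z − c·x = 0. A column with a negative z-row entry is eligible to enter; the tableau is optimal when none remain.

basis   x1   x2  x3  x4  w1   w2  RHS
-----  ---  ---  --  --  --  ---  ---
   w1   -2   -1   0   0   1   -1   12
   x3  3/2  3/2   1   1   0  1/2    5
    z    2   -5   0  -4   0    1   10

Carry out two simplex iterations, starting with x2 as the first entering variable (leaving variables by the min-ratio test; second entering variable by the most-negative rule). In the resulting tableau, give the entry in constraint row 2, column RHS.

Ratio test on column x2 — row 1: entry -1 ≤ 0; row 2: 5/(3/2) = 10/3. Minimum is 10/3 at row 2 (x3 leaves); pivot element 3/2.
Divide row 2 by 3/2; eliminate column x2 from the other rows.
Second iteration: most negative z-row entry is -2/3 in column x4, so x4 enters.
Ratio test on column x4 — row 1: (46/3)/(2/3) = 23; row 2: (10/3)/(2/3) = 5. Minimum is 5 at row 2 (x2 leaves); pivot element 2/3.
Divide row 2 by 2/3; eliminate column x4 from the other rows.
After both pivots, the entry at constraint row 2, column RHS is 5.

5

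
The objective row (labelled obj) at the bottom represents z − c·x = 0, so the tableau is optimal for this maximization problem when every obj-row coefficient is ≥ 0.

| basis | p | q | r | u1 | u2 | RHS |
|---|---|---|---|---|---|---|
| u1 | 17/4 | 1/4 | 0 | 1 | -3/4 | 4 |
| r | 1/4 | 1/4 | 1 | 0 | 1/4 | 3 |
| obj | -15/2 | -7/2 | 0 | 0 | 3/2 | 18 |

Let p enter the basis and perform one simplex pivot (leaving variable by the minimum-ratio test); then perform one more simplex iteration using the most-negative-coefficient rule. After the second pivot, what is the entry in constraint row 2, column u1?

Ratio test on column p — row 1: 4/(17/4) = 16/17; row 2: 3/(1/4) = 12. Minimum is 16/17 at row 1 (u1 leaves); pivot element 17/4.
Divide row 1 by 17/4; eliminate column p from the other rows.
Second iteration: most negative obj-row entry is -52/17 in column q, so q enters.
Ratio test on column q — row 1: (16/17)/(1/17) = 16; row 2: (47/17)/(4/17) = 47/4. Minimum is 47/4 at row 2 (r leaves); pivot element 4/17.
Divide row 2 by 4/17; eliminate column q from the other rows.
After both pivots, the entry at constraint row 2, column u1 is -1/4.

-1/4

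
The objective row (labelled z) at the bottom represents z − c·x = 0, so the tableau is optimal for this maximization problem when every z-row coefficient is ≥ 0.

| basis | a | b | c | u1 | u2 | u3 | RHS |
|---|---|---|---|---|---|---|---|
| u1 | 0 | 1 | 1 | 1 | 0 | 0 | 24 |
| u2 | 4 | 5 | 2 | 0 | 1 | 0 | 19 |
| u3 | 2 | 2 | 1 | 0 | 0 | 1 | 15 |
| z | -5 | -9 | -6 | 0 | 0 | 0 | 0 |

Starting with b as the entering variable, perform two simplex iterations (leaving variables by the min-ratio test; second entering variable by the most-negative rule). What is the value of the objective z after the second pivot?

Ratio test on column b — row 1: 24/1 = 24; row 2: 19/5 = 19/5; row 3: 15/2 = 15/2. Minimum is 19/5 at row 2 (u2 leaves); pivot element 5.
Pivot on row 2; the z-row RHS becomes 0 − (-9)·(19/5) = 171/5.
Next entering variable (most negative z-row entry -12/5): c.
Ratio test on column c — row 1: (101/5)/(3/5) = 101/3; row 2: (19/5)/(2/5) = 19/2; row 3: (37/5)/(1/5) = 37. Minimum is 19/2 at row 2 (b leaves); pivot element 2/5.
After the second pivot the z-row RHS is 171/5 − (-12/5)·(19/2) = 57.

57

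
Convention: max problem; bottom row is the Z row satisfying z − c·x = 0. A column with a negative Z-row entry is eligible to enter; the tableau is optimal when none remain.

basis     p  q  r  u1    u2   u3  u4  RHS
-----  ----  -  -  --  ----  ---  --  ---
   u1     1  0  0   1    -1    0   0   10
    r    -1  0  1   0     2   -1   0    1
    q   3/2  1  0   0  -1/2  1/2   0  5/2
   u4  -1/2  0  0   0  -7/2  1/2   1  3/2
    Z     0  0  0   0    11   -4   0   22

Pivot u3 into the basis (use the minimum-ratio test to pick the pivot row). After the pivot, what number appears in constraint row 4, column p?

Ratio test on column u3 — row 1: entry 0 ≤ 0; row 2: entry -1 ≤ 0; row 3: (5/2)/(1/2) = 5; row 4: (3/2)/(1/2) = 3. Minimum is 3 at row 4 (u4 leaves); pivot element 1/2.
Divide row 4 by 1/2; eliminate column u3 from the other rows.
In the new row 4, the p entry is the old entry divided by the pivot: (-1/2)/(1/2) = -1.

-1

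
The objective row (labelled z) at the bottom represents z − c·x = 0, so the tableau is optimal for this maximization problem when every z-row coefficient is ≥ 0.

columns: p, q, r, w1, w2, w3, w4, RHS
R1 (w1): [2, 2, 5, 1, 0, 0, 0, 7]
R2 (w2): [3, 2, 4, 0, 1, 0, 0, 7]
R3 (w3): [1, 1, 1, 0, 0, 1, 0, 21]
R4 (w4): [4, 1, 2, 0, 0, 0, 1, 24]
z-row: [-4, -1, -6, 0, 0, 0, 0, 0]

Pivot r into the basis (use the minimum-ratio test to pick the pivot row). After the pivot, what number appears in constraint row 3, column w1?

-1/5

Ratio test on column r — row 1: 7/5 = 7/5; row 2: 7/4 = 7/4; row 3: 21/1 = 21; row 4: 24/2 = 12. Minimum is 7/5 at row 1 (w1 leaves); pivot element 5.
Divide row 1 by 5; eliminate column r from the other rows.
Row 3 update in column w1: 0 − 1·(1/5) = -1/5.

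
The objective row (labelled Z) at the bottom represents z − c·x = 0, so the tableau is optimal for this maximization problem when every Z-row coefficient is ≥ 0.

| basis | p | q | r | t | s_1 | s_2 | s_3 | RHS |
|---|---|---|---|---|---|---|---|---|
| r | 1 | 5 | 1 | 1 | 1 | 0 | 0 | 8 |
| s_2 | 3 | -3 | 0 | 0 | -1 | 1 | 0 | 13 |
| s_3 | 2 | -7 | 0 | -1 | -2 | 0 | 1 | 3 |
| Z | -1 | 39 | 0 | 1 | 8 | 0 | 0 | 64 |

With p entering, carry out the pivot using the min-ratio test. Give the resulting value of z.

Ratio test on column p — row 1: 8/1 = 8; row 2: 13/3 = 13/3; row 3: 3/2 = 3/2. Minimum is 3/2 at row 3 (s_3 leaves); pivot element 2.
Pivot on row 3; the Z-row RHS becomes 64 − (-1)·(3/2) = 131/2.

131/2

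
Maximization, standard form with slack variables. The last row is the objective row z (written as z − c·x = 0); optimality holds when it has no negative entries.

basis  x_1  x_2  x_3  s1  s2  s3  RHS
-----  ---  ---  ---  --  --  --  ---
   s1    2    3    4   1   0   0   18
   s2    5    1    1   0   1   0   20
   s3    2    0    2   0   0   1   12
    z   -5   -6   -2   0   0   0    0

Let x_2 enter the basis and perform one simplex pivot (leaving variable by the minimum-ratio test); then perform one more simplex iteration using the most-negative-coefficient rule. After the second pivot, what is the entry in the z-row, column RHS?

510/13

Ratio test on column x_2 — row 1: 18/3 = 6; row 2: 20/1 = 20; row 3: entry 0 ≤ 0. Minimum is 6 at row 1 (s1 leaves); pivot element 3.
Divide row 1 by 3; eliminate column x_2 from the other rows.
Second iteration: most negative z-row entry is -1 in column x_1, so x_1 enters.
Ratio test on column x_1 — row 1: 6/(2/3) = 9; row 2: 14/(13/3) = 42/13; row 3: 12/2 = 6. Minimum is 42/13 at row 2 (s2 leaves); pivot element 13/3.
Divide row 2 by 13/3; eliminate column x_1 from the other rows.
After both pivots, the entry at the z-row, column RHS is 510/13.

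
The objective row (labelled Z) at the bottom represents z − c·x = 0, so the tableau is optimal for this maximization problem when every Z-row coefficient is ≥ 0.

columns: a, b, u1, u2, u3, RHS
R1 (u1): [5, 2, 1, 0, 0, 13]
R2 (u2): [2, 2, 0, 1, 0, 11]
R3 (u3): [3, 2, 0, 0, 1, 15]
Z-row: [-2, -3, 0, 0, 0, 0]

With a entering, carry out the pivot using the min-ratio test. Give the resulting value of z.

Ratio test on column a — row 1: 13/5 = 13/5; row 2: 11/2 = 11/2; row 3: 15/3 = 5. Minimum is 13/5 at row 1 (u1 leaves); pivot element 5.
Pivot on row 1; the Z-row RHS becomes 0 − (-2)·(13/5) = 26/5.

26/5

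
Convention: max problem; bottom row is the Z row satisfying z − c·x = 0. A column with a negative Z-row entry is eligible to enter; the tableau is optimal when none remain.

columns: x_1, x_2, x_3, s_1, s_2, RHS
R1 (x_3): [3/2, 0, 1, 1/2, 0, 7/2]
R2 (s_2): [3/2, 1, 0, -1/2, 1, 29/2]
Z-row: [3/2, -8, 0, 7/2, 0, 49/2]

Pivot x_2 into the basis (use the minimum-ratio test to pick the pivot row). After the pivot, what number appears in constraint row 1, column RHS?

7/2

Ratio test on column x_2 — row 1: entry 0 ≤ 0; row 2: (29/2)/1 = 29/2. Minimum is 29/2 at row 2 (s_2 leaves); pivot element 1.
Divide row 2 by 1; eliminate column x_2 from the other rows.
Row 1 update in column RHS: 7/2 − 0·(29/2) = 7/2.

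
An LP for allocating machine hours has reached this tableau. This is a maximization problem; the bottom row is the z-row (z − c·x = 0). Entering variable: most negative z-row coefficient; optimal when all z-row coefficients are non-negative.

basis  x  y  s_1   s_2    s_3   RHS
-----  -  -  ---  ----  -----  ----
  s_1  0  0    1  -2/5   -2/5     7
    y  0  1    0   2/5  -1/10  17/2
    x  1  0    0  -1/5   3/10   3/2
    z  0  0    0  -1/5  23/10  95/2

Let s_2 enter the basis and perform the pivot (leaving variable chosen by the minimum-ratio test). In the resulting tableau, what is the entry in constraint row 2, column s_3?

Ratio test on column s_2 — row 1: entry -2/5 ≤ 0; row 2: (17/2)/(2/5) = 85/4; row 3: entry -1/5 ≤ 0. Minimum is 85/4 at row 2 (y leaves); pivot element 2/5.
Divide row 2 by 2/5; eliminate column s_2 from the other rows.
In the new row 2, the s_3 entry is the old entry divided by the pivot: (-1/10)/(2/5) = -1/4.

-1/4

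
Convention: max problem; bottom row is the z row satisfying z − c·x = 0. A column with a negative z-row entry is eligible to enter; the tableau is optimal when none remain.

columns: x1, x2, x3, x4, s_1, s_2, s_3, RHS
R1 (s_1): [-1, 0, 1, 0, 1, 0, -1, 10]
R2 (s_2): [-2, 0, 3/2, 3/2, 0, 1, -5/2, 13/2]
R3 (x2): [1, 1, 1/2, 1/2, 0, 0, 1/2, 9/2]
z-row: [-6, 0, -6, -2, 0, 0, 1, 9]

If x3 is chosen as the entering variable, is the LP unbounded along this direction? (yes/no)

Column x3 has positive entries in row(s) 1, 2, 3, so the ratio test bounds it — not unbounded.

no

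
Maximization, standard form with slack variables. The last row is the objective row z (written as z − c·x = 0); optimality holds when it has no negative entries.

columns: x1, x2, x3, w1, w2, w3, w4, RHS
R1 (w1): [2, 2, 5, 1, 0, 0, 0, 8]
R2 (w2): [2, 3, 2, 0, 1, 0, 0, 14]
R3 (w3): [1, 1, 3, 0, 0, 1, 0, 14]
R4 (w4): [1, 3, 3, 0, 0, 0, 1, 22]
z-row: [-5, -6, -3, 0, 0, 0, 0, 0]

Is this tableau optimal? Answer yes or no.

no

The z-row has a negative entry -6 in column x2, so it is not optimal.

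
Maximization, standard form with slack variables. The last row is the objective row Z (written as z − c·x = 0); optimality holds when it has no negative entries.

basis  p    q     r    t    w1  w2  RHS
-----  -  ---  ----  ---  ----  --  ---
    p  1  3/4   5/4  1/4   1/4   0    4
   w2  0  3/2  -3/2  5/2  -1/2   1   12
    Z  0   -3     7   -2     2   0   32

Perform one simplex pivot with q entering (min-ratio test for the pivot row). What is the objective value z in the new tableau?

Ratio test on column q — row 1: 4/(3/4) = 16/3; row 2: 12/(3/2) = 8. Minimum is 16/3 at row 1 (p leaves); pivot element 3/4.
Pivot on row 1; the Z-row RHS becomes 32 − (-3)·(16/3) = 48.

48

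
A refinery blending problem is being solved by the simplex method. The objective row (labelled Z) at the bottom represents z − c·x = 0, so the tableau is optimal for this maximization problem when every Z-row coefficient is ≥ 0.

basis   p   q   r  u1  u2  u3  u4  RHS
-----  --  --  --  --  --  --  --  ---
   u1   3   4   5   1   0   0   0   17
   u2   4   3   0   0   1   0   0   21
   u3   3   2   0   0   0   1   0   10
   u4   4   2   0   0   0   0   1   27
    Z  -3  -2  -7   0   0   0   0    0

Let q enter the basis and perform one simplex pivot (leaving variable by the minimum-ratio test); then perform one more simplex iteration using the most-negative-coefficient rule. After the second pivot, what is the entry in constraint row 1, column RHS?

Ratio test on column q — row 1: 17/4 = 17/4; row 2: 21/3 = 7; row 3: 10/2 = 5; row 4: 27/2 = 27/2. Minimum is 17/4 at row 1 (u1 leaves); pivot element 4.
Divide row 1 by 4; eliminate column q from the other rows.
Second iteration: most negative Z-row entry is -9/2 in column r, so r enters.
Ratio test on column r — row 1: (17/4)/(5/4) = 17/5; row 2: entry -15/4 ≤ 0; row 3: entry -5/2 ≤ 0; row 4: entry -5/2 ≤ 0. Minimum is 17/5 at row 1 (q leaves); pivot element 5/4.
Divide row 1 by 5/4; eliminate column r from the other rows.
After both pivots, the entry at constraint row 1, column RHS is 17/5.

17/5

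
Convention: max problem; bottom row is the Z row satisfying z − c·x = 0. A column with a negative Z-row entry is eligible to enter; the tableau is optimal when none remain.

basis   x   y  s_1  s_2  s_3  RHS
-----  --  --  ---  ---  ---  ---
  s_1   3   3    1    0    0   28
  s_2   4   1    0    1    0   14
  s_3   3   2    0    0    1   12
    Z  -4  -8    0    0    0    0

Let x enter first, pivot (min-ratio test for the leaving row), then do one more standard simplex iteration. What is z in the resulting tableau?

112/5

Ratio test on column x — row 1: 28/3 = 28/3; row 2: 14/4 = 7/2; row 3: 12/3 = 4. Minimum is 7/2 at row 2 (s_2 leaves); pivot element 4.
Pivot on row 2; the Z-row RHS becomes 0 − (-4)·(7/2) = 14.
Next entering variable (most negative Z-row entry -7): y.
Ratio test on column y — row 1: (35/2)/(9/4) = 70/9; row 2: (7/2)/(1/4) = 14; row 3: (3/2)/(5/4) = 6/5. Minimum is 6/5 at row 3 (s_3 leaves); pivot element 5/4.
After the second pivot the Z-row RHS is 14 − (-7)·(6/5) = 112/5.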